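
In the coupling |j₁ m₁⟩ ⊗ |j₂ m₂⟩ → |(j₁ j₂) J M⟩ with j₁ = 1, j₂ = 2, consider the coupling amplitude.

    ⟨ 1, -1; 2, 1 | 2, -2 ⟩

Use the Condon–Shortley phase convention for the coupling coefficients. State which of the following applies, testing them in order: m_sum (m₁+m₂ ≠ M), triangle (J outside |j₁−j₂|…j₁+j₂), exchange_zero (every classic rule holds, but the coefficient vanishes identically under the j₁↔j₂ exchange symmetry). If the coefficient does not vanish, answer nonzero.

m_sum

m-sum: m₁+m₂ = -1+1 = 0, M = -2  ✗ ⇒ coefficient is 0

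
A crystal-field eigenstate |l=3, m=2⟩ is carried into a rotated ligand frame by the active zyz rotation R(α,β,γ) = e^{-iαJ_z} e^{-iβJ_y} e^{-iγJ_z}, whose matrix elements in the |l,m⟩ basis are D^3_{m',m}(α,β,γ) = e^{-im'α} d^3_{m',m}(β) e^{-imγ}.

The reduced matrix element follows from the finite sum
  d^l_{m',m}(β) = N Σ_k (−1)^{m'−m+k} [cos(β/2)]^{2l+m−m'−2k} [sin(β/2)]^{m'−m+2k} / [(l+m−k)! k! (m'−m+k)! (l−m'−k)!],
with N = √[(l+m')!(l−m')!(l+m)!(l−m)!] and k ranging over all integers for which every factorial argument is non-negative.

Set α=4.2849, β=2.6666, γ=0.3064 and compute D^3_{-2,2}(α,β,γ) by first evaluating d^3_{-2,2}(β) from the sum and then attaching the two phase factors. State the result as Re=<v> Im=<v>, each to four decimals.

Re=0.0613 Im=-0.5928

First d^3_{-2,2}(β=2.6666), then the phase factors e^{-i(-2)α} and e^{-i(2)γ}:
With c≡cos(β/2)=0.235270 and s≡sin(β/2)=0.971930, N=[1·120·120·1]^{1/2}=120.000000
k∈{4,5} keeps every argument non-negative
  k=4: (−1)^0·120.0000/(24)·0.2353^2·0.9719^4 = +0.246969
  k=5: (−1)^1·120.0000/(120)·0.2353^0·0.9719^6 = -0.842966
d^3_{-2,2}(2.6666) = +0.246969 -0.842966 = -0.595997
Attach z-rotation phases: D = e^{-i(-2)(4.2849)}·(-0.595997)·e^{-i(2)(0.3064)} = +0.061290-0.592837i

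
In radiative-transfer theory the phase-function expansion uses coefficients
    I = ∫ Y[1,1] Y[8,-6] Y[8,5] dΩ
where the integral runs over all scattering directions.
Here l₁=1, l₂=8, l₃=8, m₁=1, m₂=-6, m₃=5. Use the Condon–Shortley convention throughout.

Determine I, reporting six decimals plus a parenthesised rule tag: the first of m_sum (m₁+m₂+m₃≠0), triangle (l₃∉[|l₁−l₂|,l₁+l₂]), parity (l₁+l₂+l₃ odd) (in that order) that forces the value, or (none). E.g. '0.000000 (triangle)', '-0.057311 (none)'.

Σlᵢ=17 odd — θ-integrand is odd under cosθ→−cosθ; I=0

0.000000 (parity)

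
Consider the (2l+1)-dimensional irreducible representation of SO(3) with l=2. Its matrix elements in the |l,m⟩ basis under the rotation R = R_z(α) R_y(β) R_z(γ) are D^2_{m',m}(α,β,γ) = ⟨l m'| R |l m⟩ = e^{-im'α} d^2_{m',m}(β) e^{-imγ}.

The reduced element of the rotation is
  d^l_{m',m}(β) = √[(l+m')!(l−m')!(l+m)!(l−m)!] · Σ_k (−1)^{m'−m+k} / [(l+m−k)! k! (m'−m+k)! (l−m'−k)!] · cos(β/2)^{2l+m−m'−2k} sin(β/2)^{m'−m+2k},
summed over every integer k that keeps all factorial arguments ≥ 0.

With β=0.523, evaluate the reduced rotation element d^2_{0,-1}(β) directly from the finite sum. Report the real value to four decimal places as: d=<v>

d=-0.5300

d^2_{0,-1}(β=0.5230) via the finite sum:
Half-angle: c=0.966003, s=0.258530. N=√(2·2·1·6)=4.898979
Admissible k: 0..1 (factorial args all ≥0)
  k=0: (−1)^1·4.8990/(2)·0.9660^3·0.2585^1 = -0.570850
  k=1: (−1)^2·4.8990/(2)·0.9660^1·0.2585^3 = +0.040887
d^2_{0,-1}(0.5230) = -0.570850 +0.040887 = -0.529963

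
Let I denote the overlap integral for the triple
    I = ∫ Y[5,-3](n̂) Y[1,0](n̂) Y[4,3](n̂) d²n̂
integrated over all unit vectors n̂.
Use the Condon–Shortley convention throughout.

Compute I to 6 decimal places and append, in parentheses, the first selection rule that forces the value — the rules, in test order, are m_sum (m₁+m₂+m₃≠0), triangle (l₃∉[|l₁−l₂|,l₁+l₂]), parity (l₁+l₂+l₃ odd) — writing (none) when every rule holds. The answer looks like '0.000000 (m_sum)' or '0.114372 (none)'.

-0.196426 (none)

m-sum 0 ✓  L=10 even ✓  4≤4≤6 ✓
Π(2lᵢ+1) = 11×3×9 = 297
triangle coeff Δ(5,1,4) = 1/495
Σ_t [1,1]: t=1:−1/576 = -1/576
(3j)²=5/99 [(5 1 4; 0 0 0)], sign=-1
Σ_t [1,1]: t=1:−1/5040 = -1/5040
(3j)²=16/495 [(5 1 4; -3 0 3)], sign=+1
⇒ 4πI² = 16/33
I = (-1)√(16/33/(4π)) = -0.19642560
No selection rule forces the value: the integral is nonzero (none).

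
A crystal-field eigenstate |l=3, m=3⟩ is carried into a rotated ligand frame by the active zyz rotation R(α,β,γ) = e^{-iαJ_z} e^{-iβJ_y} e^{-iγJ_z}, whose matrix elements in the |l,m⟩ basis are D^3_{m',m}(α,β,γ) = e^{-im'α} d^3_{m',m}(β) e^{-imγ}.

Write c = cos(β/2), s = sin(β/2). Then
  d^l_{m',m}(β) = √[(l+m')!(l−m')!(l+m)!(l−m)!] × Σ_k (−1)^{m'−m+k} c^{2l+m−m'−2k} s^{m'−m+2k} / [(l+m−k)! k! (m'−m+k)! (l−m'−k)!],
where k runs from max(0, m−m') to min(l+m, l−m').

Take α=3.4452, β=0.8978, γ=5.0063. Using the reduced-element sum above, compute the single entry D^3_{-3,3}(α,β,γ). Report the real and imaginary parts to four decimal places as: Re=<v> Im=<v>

First d^3_{-3,3}(β=0.8978), then the phase factors e^{-i(-3)α} and e^{-i(3)γ}:
With c≡cos(β/2)=0.900925 and s≡sin(β/2)=0.433975, N=[1·720·720·1]^{1/2}=720.000000
The bounds max(0,m−m')=6 and min(l+m,l−m')=6 give 1 term
  k=6: (−1)^0·720.0000/(720)·0.9009^0·0.4340^6 = +0.006680
d^3_{-3,3}(0.8978) = +0.006680
Phases: e^{-i·(-3)·3.4452}=-0.613097-0.790008i, e^{-i·(3)·5.0063}=-0.771842-0.635814i ⇒ D=-0.000194+0.006677i

Re=-0.0002 Im=0.0067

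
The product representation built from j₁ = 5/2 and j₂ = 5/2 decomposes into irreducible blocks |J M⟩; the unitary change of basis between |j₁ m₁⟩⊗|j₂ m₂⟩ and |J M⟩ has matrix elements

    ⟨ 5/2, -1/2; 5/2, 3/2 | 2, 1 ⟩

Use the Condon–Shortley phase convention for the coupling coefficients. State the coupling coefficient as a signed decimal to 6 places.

+√(1/7) = +0.377964

triangle: 3!×2!×2!/8! = 24/40320
(j±m)!: 2!×3!×4!×1!×3!×1! = 1728
prefactor² = (2J+1)×Δ×N² = 36/7
  k=2: +1/(2!×1!×1!×2!×1!×0!) = 1/4
  k=3: −1/(3!×0!×0!×1!×2!×1!) = -1/12
Σ = 1/6  ⇒  CG² = 36/7×(1/6)² = 1/7
CG = +√(1/7) = +0.377964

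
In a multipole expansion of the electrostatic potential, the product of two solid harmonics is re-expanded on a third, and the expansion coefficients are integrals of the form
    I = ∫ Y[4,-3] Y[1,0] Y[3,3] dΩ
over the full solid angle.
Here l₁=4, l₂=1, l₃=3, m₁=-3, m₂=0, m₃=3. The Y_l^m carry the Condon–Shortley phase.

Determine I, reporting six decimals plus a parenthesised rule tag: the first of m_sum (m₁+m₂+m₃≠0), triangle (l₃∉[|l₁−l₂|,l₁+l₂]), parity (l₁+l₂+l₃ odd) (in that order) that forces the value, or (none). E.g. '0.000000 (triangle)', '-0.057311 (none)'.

-0.162868 (none)

m-sum 0 ✓  L=8 even ✓  3≤3≤5 ✓
Π(2lᵢ+1) = 9×3×7 = 189
triangle coeff Δ(4,1,3) = 1/252
Σ_t [1,1]: t=1:−1/36 = -1/36
(3j)²=4/63 [(4 1 3; 0 0 0)], sign=+1
Σ_t [1,1]: t=1:−1/720 = -1/720
(3j)²=1/36 [(4 1 3; -3 0 3)], sign=-1
⇒ 4πI² = 1/3
I = (-1)√(1/3/(4π)) = -0.16286750
No selection rule forces the value: the integral is nonzero (none).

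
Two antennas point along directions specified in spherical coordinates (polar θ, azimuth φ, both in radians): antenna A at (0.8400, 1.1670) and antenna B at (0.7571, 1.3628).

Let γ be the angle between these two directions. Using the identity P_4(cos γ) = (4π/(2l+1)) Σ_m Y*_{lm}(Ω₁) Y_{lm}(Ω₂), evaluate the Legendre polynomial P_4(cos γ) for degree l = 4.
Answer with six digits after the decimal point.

Expand P_4 via completeness: Σ_{m} conj(Y_{4,m}) at Ω₁ times Y_{4,m} at Ω₂ —
  m=-4: (-0.006038, -0.135928) × (0.066311, 0.072797) = (0.009495, -0.009453)  (running Σ = (0.009495, -0.009453))
  m=-3: (-0.322914, -0.121327) × (-0.172213, 0.239201) = (0.084631, -0.056347)  (running Σ = (0.094126, -0.065800))
  m=-2: (-0.271637, 0.283971) × (-0.389433, -0.172042) = (0.154639, -0.063855)  (running Σ = (0.248766, -0.129655))
  m=-1: (0.010952, 0.025633) × (0.034039, -0.161286) = (0.004507, -0.000894)  (running Σ = (0.253273, -0.130549))
  m=0: (-0.361631, -0.000000) × (-0.325882, 0.000000) = (0.117849, 0.000000)  (running Σ = (0.371122, -0.130549))
  m=1: (-0.010952, 0.025633) × (-0.034039, -0.161286) = (0.004507, 0.000894)  (running Σ = (0.375629, -0.129655))
  m=2: (-0.271637, -0.283971) × (-0.389433, 0.172042) = (0.154639, 0.063855)  (running Σ = (0.530268, -0.065800))
  m=3: (0.322914, -0.121327) × (0.172213, 0.239201) = (0.084631, 0.056347)  (running Σ = (0.614899, -0.009453))
  m=4: (-0.006038, 0.135928) × (0.066311, -0.072797) = (0.009495, 0.009453)  (running Σ = (0.624394, -0.000000))
Total Σ_m = (0.624394, -0.000000). Multiply by 1.396263: (0.871819, -0.000000). P_4(cos γ) = 0.871819

0.871819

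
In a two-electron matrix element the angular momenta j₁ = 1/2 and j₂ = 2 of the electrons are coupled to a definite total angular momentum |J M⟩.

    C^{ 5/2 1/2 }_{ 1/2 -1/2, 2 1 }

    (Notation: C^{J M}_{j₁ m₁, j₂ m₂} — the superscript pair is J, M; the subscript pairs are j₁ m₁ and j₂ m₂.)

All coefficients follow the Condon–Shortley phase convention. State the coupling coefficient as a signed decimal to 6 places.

+√(2/5) = +0.632456

√[6·0!1!4!/6! · 0!1!3!1!3!2!] = √(72/5)
  +(−1)^0/∏(0,0,1,3,0,1)! = 1/6  (running 1/6)
⟨..|..⟩ = √(72/5)·(1/6) = +0.632456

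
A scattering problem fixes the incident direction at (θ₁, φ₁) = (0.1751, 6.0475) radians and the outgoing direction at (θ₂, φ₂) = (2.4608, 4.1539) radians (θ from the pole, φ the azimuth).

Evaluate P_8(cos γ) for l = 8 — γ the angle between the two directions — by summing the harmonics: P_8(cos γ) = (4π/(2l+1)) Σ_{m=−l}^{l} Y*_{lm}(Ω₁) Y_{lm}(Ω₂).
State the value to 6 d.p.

Summing Y*_{l m}(θ₁,φ₁)·Y_{l m}(θ₂,φ₂) over m ∈ [−8, 8]; prefactor 4π/(2·8+1) = 0.739198:
  m=-8: Y*=(-0.000000, -0.000000)  Y=(-0.003073, -0.012318)  product (-0.000000, 0.000000)
  m=-7: Y*=(-0.000001, -0.000010)  Y=(0.043545, -0.045103)  product (-0.000000, -0.000000)
  m=-6: Y*=(0.000022, -0.000141)  Y=(0.184454, 0.039188)  product (0.000010, -0.000025)
  m=-5: Y*=(0.000567, -0.001370)  Y=(0.129346, 0.355285)  product (0.000560, 0.000024)
  m=-4: Y*=(0.006756, -0.009304)  Y=(-0.294180, 0.376584)  product (0.001516, 0.005281)
  m=-3: Y*=(0.049983, -0.042707)  Y=(-0.255929, -0.026887)  product (-0.013940, 0.009586)
  m=-2: Y*=(0.234759, -0.119654)  Y=(0.096879, 0.198615)  product (0.046508, 0.035035)
  m=-1: Y*=(0.630314, -0.151369)  Y=(-0.201530, 0.322527)  product (-0.078207, 0.233799)
  m=+0: Y*=(0.603845, -0.000000)  Y=(0.107221, 0.000000)  product (0.064745, 0.000000)
  m=+1: Y*=(-0.630314, -0.151369)  Y=(0.201530, 0.322527)  product (-0.078207, -0.233799)
  m=+2: Y*=(0.234759, 0.119654)  Y=(0.096879, -0.198615)  product (0.046508, -0.035035)
  m=+3: Y*=(-0.049983, -0.042707)  Y=(0.255929, -0.026887)  product (-0.013940, -0.009586)
  m=+4: Y*=(0.006756, 0.009304)  Y=(-0.294180, -0.376584)  product (0.001516, -0.005281)
  m=+5: Y*=(-0.000567, -0.001370)  Y=(-0.129346, 0.355285)  product (0.000560, -0.000024)
  m=+6: Y*=(0.000022, 0.000141)  Y=(0.184454, -0.039188)  product (0.000010, 0.000025)
  m=+7: Y*=(0.000001, -0.000010)  Y=(-0.043545, -0.045103)  product (-0.000000, 0.000000)
  m=+8: Y*=(-0.000000, 0.000000)  Y=(-0.003073, 0.012318)  product (-0.000000, -0.000000)
Accumulated sum (-0.022361, 0.000000); after 4π/(2l+1) scaling, (-0.016529, 0.000000) ⇒ P_8 = -0.016529

-0.016529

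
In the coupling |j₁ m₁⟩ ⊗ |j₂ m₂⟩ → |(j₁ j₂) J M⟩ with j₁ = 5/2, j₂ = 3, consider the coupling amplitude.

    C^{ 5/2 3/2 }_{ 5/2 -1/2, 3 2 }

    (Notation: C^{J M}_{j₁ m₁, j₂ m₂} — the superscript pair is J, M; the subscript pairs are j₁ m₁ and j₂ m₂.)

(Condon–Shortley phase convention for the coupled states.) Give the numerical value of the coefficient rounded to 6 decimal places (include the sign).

+√(1/14) ≈ +0.267261

triangle: 3!*2!*3!/9! = 72/362880
(j±m)!: 2!*3!*5!*1!*4!*1! = 34560
prefactor² = (2J+1)*Δ*N² = 288/7
  k=2: +1/(2!*1!*1!*3!*1!*0!) = 1/12
  k=3: −1/(3!*0!*0!*2!*2!*1!) = -1/24
Σ = 1/24  ⇒  CG² = 288/7*(1/24)² = 1/14
CG = +√(1/14) = +0.267261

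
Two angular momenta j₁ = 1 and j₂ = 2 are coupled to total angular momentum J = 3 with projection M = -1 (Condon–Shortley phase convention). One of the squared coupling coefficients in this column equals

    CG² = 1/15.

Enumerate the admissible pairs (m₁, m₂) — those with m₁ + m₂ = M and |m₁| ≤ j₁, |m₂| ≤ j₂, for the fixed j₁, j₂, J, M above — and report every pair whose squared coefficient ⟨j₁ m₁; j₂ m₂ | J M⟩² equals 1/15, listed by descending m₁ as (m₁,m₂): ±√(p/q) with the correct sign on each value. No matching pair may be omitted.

(1,-2): +√(1/15)

Admissible pairs with m₁+m₂ = M = -1: (-1,0), (0,-1), (1,-2)
  (m₁,m₂)=(1,-2): CG² = 1/15, CG = +√(1/15)   ← matches the target
  (m₁,m₂)=(0,-1): CG² = 8/15, CG = +√(8/15)
  (m₁,m₂)=(-1,0): CG² = 2/5, CG = +√(2/5)
Pairs with CG² = 1/15: (1,-2): +√(1/15)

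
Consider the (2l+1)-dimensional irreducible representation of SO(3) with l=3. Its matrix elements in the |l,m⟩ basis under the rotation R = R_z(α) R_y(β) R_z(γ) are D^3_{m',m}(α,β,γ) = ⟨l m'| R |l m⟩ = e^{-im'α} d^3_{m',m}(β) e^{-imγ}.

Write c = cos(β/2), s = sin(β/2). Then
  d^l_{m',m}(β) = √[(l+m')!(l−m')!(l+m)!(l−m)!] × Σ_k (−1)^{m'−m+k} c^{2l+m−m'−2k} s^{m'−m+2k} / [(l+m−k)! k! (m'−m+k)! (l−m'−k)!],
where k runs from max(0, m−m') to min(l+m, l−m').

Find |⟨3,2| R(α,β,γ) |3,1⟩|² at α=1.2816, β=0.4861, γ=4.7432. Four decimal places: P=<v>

P=0.3306

D^3_{2,1}(1.2816,0.4861,4.7432) = e^{-i·2·1.2816}·d^3_{2,1}(0.4861)·e^{-i·1·4.7432}. Compute d first:
Half-angle: c=0.970608, s=0.240664. N=√(120·1·24·2)=75.894664
Admissible k: 0..1 (factorial args all ≥0)
  k=0: (−1)^1·75.8947/(24)·0.9706^5·0.2407^1 = -0.655589
  k=1: (−1)^2·75.8947/(12)·0.9706^3·0.2407^3 = +0.080611
d^3_{2,1}(0.4861) = -0.655589 +0.080611 = -0.574978
|D^3_{2,1}|² = |d^3_{2,1}(β)|² = (-0.574978)² = 0.330599 (the z-rotation phases have unit modulus)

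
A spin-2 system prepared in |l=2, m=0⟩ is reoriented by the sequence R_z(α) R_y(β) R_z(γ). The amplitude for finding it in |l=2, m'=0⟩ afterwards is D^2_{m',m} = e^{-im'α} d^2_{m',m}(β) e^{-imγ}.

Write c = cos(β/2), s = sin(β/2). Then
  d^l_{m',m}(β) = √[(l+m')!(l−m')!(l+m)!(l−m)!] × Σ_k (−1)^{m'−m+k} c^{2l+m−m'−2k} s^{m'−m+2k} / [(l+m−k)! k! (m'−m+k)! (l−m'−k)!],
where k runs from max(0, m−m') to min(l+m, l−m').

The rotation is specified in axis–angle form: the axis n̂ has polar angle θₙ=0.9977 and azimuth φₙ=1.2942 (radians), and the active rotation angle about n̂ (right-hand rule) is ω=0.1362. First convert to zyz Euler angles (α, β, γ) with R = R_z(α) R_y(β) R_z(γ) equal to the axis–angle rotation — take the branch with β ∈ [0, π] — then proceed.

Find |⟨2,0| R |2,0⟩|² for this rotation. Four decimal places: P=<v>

Axis–angle → zyz. n̂ = (sinθₙcosφₙ, sinθₙsinφₙ, cosθₙ) = (+0.229451, +0.808289, +0.542236), ω = 0.1362.
R = I cosω + sinω [n̂]ₓ + (1−cosω) n̂n̂ᵀ gives
  R = [+0.991227, -0.071907, +0.110901; +0.075342, +0.996790, -0.027096; -0.108597, +0.035214, +0.993462]
β = atan2(√(R₁₃²+R₂₃²), R₃₃) = 0.114413; α = atan2(R₂₃, R₁₃) mod 2π = 6.043556; γ = atan2(R₃₂, −R₃₁) mod 2π = 0.313563
Split into d^2_{0,0}(β=0.1144) × two z-phases.
Half-angle: c=0.998364, s=0.057175. N=√(2·2·2·2)=4.000000
The bounds max(0,m−m')=0 and min(l+m,l−m')=2 give 3 terms
  k=0: (−1)^0·4.0000/(4)·0.9984^4·0.0572^0 = +0.993473
  k=1: (−1)^1·4.0000/(1)·0.9984^2·0.0572^2 = -0.013033
  k=2: (−1)^2·4.0000/(4)·0.9984^0·0.0572^4 = +0.000011
d^2_{0,0}(0.1144) = +0.993473 -0.013033 +0.000011 = +0.980450
|D^2_{0,0}|² = |d^2_{0,0}(β)|² = (+0.980450)² = 0.961282 (the z-rotation phases have unit modulus)

P=0.9613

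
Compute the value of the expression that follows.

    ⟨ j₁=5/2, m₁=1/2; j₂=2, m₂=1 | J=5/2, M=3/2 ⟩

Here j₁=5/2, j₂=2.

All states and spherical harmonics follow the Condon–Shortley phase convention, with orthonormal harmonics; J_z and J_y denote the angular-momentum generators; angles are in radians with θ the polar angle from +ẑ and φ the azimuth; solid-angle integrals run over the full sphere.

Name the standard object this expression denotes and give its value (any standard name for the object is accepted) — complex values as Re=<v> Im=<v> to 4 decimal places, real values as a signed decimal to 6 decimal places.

This is a Clebsch–Gordan (vector-coupling) coefficient.
triangle: 2!×3!×2!/8! = 24/40320
(j±m)!: 3!×2!×3!×1!×4!×1! = 1728
prefactor² = (2J+1)×Δ×N² = 216/35
  k=1: −1/(1!×1!×1!×2!×2!×0!) = -1/4
  k=2: +1/(2!×0!×0!×1!×3!×1!) = 1/12
Σ = -1/6  ⇒  CG² = 216/35×(-1/6)² = 6/35
CG = −√(6/35) = -0.414039

Clebsch–Gordan coefficient, −√(6/35) ≈ -0.414039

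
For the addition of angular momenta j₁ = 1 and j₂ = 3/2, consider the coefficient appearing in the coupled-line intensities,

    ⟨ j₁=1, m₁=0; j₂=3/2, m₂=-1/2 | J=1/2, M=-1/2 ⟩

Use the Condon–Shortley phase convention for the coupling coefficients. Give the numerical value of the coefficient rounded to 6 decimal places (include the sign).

j₁+j₂−J=2  J+j₁−j₂=0  J−j₁+j₂=1  j₁+j₂+J+1=4
(j₁±m₁, j₂±m₂, J±M) = (1,1,1,2,0,1)
P² = 1/3
sum k=1..1:
  [1] −1/1 = -1
S = -1
C² = P²·S² = 1/3 ; C = -0.577350

-0.577350  (= −√(1/3))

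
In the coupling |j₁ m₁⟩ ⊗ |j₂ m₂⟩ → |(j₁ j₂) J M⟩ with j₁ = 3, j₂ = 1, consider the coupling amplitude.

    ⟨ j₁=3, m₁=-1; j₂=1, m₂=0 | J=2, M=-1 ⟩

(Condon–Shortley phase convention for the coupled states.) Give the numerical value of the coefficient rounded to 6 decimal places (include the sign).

−√(8/21) = -0.617213

j₁+j₂−J=2  J+j₁−j₂=4  J−j₁+j₂=0  j₁+j₂+J+1=7
(j₁±m₁, j₂±m₂, J±M) = (2,4,1,1,1,3)
P² = 96/7
sum k=1..1:
  [1] −1/6 = -1/6
S = -1/6
C² = P²·S² = 8/21 ; C = -0.617213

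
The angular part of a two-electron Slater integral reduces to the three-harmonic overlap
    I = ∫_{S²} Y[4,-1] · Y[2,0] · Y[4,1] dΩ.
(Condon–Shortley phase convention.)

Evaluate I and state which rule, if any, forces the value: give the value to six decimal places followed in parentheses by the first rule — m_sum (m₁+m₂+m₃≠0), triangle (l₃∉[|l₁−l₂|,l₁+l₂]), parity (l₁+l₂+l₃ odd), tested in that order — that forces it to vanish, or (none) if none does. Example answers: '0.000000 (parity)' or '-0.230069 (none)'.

-0.139264 (none)

Rules hold: Σm=0, L=10 even, 2≤4≤6.
N = 9·5·9 = 405
Δ = 2!·6!·2!/11! = 1/13860
Racah Σ t=0..2: t=0:+1/192 t=1:−1/36 t=2:+1/192 = -5/288
⇒ 3j(4 2 4; 0 0 0)² = 20/693, sgn -1
Racah Σ t=0..2: t=0:+1/480 t=1:−1/48 t=2:+1/144 = -17/1440
⇒ 3j(4 2 4; -1 0 1)² = 289/13860, sgn +1
4πI² = N·(3j₀)²·(3jₘ)² = 1445/5929
I = -1·√(0.243717/4π) = -0.13926381
No selection rule forces the value: the integral is nonzero (none).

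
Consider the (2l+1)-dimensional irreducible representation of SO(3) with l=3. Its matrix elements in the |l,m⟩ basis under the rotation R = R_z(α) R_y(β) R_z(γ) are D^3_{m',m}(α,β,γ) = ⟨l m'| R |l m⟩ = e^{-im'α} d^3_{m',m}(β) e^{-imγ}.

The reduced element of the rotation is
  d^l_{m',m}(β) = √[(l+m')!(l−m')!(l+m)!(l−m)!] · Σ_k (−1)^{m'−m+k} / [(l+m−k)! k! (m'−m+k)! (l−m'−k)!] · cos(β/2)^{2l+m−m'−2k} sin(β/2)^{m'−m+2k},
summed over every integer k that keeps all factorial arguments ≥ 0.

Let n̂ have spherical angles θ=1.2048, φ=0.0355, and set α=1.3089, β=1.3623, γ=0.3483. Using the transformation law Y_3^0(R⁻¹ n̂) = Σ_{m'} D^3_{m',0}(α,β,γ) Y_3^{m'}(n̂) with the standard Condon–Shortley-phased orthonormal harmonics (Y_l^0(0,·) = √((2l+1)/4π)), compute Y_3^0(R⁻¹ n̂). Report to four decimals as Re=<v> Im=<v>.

Need the full column D^3_{m',0} for m'=−3..3 at α=1.3089, β=1.3623, γ=0.3483.
cos(β/2)=0.776849, sin(β/2)=0.629687
d^3_{-3,0}: single k=3 term ⇒ +0.523478;  D = -0.370263-0.370047i
d^3_{-2,0}: k∈[2..3] ⇒ +0.790964 -0.519676 = +0.271288;  D = -0.234916+0.135690i
d^3_{-1,0}: k∈[1..3] ⇒ +0.617161 -1.216454 +0.266410 = -0.332883;  D = -0.086188-0.321532i
d^3_{0,0}: k∈[0..3] ⇒ +0.219796 -1.299686 +0.853914 -0.062337 = -0.288313;  D = -0.288313+0.000000i
d^3_{1,0}: k∈[0..2] ⇒ -0.617161 +1.216454 -0.266410 = +0.332883;  D = +0.086188-0.321532i
d^3_{2,0}: k∈[0..1] ⇒ +0.790964 -0.519676 = +0.271288;  D = -0.234916-0.135690i
d^3_{3,0}: single k=0 term ⇒ -0.523478;  D = +0.370263-0.370047i
Y_3^{m'}(θ=1.2048,φ=0.0355) and Σ D·Y over m':
  (-0.3703-0.3700i)·(+0.3378-0.0361i)  (-0.2349+0.1357i)·(+0.3181-0.0226i)  (-0.0862-0.3215i)·(-0.1085+0.0039i)  (-0.2883+0.0000i)·(-0.3151+0.0000i)  (+0.0862-0.3215i)·(+0.1085+0.0039i)  (-0.2349-0.1357i)·(+0.3181+0.0226i)  (+0.3703-0.3700i)·(-0.3378-0.0361i)
Y_3^0(R⁻¹ n̂) = -0.308136+0.000000i

Re=-0.3081 Im=0.0000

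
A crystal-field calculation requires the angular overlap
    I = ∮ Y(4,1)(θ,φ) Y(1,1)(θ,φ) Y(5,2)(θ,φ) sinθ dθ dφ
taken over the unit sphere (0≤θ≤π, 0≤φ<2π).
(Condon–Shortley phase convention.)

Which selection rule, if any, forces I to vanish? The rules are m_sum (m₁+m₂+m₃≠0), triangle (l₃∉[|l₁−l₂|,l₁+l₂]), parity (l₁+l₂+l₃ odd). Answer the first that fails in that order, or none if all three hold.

azimuthal sum: 1 + 1 + 2 = 4  ✗
3 ≤ 5 ≤ 5 (triangle on l)
L = 4 + 1 + 5 = 10 (even)

m_sum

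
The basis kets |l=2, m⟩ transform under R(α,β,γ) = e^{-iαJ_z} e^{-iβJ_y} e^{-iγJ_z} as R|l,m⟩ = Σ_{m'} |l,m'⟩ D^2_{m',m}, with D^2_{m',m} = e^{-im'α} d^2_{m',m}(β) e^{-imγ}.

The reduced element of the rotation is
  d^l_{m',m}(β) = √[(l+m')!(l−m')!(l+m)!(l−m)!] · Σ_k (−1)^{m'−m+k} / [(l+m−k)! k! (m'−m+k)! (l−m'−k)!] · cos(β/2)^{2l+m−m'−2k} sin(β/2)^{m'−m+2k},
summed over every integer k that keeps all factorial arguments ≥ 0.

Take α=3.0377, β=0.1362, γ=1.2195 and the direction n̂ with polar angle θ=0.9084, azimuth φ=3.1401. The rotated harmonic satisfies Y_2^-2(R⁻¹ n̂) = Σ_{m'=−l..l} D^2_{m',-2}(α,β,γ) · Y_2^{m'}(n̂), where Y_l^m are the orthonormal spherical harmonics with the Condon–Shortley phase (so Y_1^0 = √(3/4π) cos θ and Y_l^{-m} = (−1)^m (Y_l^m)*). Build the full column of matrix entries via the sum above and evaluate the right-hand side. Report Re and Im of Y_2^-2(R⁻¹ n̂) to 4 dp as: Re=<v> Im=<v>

Re=-0.1120 Im=0.1514

Need the full column D^2_{m',-2} for m'=−2..2 at α=3.0377, β=0.1362, γ=1.2195.
cos(β/2)=0.997682, sin(β/2)=0.068047
d^2_{-2,-2}: single k=0 term ⇒ +0.990761;  D = -0.607779+0.782439i
d^2_{-1,-2}: single k=0 term ⇒ -0.135151;  D = -0.093530+0.097560i
d^2_{0,-2}: single k=0 term ⇒ +0.011290;  D = -0.008616+0.007295i
d^2_{1,-2}: single k=0 term ⇒ -0.000629;  D = -0.000519+0.000354i
d^2_{2,-2}: single k=0 term ⇒ +0.000021;  D = -0.000019+0.000010i
Y_2^{m'}(θ=0.9084,φ=3.1401) and Σ D·Y over m':
  (-0.6078+0.7824i)·(+0.2402+0.0007i)  (-0.0935+0.0976i)·(-0.3746-0.0006i)  (-0.0086+0.0073i)·(+0.0425+0.0000i)  (-0.0005+0.0004i)·(+0.3746-0.0006i)  (-0.0000+0.0000i)·(+0.2402-0.0007i)
Y_2^-2(R⁻¹ n̂) = -0.112002+0.151431i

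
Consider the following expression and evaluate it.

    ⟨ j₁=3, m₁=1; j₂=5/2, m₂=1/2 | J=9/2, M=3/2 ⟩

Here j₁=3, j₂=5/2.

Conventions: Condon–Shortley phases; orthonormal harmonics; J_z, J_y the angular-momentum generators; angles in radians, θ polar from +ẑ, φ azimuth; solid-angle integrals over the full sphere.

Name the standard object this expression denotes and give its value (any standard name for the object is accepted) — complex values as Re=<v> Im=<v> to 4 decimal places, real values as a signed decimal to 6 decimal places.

This is a Clebsch–Gordan (vector-coupling) coefficient.
triangle: 1!·5!·4!/11! = 2880/39916800
(j±m)!: 4!·2!·3!·2!·6!·3! = 2488320
prefactor² = (2J+1)·Δ·N² = 138240/77
  k=0: +1/(0!·1!·2!·3!·3!·1!) = 1/72
  k=1: −1/(1!·0!·1!·2!·4!·2!) = -1/96
Σ = 1/288  ⇒  CG² = 138240/77·(1/288)² = 5/231
CG = +√(5/231) = +0.147122

Clebsch–Gordan coefficient, +√(5/231) ≈ +0.147122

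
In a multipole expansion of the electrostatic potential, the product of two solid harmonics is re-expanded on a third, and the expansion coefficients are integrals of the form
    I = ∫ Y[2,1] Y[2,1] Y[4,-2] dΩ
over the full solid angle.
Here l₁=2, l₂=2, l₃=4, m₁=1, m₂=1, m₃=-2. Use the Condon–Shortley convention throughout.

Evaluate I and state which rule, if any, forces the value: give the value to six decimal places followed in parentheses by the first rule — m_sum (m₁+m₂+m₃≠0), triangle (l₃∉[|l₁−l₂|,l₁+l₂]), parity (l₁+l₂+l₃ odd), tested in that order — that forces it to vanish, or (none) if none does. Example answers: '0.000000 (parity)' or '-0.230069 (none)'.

m-sum 0 ✓  L=8 even ✓  0≤4≤4 ✓
Π(2lᵢ+1) = 5×5×9 = 225
triangle coeff Δ(2,2,4) = 1/630
Σ_t [0,0]: t=0:+1/16 = 1/16
(3j)²=2/35 [(2 2 4; 0 0 0)], sign=+1
Σ_t [0,0]: t=0:+1/36 = 1/36
(3j)²=4/63 [(2 2 4; 1 1 -2)], sign=+1
⇒ 4πI² = 40/49
I = (+1)√(40/49/(4π)) = 0.25487487
No selection rule forces the value: the integral is nonzero (none).

0.254875 (none)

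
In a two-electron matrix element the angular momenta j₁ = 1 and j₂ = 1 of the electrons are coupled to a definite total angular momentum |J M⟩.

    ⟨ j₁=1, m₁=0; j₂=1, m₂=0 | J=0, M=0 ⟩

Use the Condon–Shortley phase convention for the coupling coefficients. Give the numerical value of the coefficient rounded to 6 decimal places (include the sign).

triangle: 2!×0!×0!/3! = 2/6
(j±m)!: 1!×1!×1!×1!×0!×0! = 1
prefactor² = (2J+1)×Δ×N² = 1/3
  k=1: −1/(1!×1!×0!×0!×0!×0!) = -1
Σ = -1  ⇒  CG² = 1/3×(-1)² = 1/3
CG = −√(1/3) = -0.577350

−√(1/3) = -0.577350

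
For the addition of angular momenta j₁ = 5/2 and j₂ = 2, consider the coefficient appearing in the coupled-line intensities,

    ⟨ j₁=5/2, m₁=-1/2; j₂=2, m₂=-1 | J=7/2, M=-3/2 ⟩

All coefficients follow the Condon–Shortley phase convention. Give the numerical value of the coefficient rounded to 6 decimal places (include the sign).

triangle: 1!·4!·3!/9! = 144/362880
(j±m)!: 2!·3!·1!·3!·2!·5! = 17280
prefactor² = (2J+1)·Δ·N² = 384/7
  k=0: +1/(0!·1!·3!·1!·1!·2!) = 1/12
  k=1: −1/(1!·0!·2!·0!·2!·3!) = -1/24
Σ = 1/24  ⇒  CG² = 384/7·(1/24)² = 2/21
CG = +√(2/21) = +0.308607

+0.308607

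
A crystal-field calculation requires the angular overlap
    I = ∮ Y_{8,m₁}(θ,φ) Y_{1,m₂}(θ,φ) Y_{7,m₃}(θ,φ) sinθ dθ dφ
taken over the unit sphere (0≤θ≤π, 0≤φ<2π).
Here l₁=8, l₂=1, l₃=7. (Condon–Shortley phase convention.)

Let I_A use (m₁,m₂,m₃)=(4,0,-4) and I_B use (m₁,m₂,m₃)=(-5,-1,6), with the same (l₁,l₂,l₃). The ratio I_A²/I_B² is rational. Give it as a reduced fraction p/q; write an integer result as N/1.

l's match ⇒ only the (l;m) 3-j factors differ between A and B.
A: triangle coeff Δ(8,1,7) = 1/2040; Σ_t [1,1]: t=1:−1/239500800 = -1/239500800; (3j)²=2/85 [(8 1 7; 4 0 -4)], sign=+1
B: triangle coeff Δ(8,1,7) = 1/2040; Σ_t [0,0]: t=0:+1/12454041600 = 1/12454041600; (3j)²=1/680 [(8 1 7; -5 -1 6)], sign=-1
I_A²/I_B² = (2/85)/(1/680) = 16/1

16/1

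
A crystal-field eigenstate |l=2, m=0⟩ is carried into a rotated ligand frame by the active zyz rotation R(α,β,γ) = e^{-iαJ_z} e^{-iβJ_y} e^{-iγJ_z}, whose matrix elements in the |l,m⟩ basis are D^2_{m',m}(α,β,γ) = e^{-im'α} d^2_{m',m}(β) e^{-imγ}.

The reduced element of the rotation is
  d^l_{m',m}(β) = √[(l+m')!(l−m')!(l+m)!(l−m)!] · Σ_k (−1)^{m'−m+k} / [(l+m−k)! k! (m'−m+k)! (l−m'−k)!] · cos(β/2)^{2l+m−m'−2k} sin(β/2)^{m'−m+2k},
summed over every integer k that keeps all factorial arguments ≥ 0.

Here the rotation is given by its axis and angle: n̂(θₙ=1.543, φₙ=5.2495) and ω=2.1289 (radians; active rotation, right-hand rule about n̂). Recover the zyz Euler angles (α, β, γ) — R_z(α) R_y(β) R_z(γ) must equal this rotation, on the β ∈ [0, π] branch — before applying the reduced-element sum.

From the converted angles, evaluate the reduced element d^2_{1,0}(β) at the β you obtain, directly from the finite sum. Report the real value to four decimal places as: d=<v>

d=0.5494

Axis–angle → zyz. n̂ = (sinθₙcosφₙ, sinθₙsinφₙ, cosθₙ) = (+0.511458, -0.858859, +0.027793), ω = 2.1289.
R = I cosω + sinω [n̂]ₓ + (1−cosω) n̂n̂ᵀ gives
  R = [-0.129457, -0.695474, -0.706793; -0.648323, +0.598697, -0.470361; +0.750279, +0.397339, -0.528397]
β = atan2(√(R₁₃²+R₂₃²), R₃₃) = 2.127508; α = atan2(R₂₃, R₁₃) mod 2π = 3.728777; γ = atan2(R₃₂, −R₃₁) mod 2π = 2.654555
d^2_{1,0}(β=2.1275) via the finite sum:
Half-angle: c=0.485594, s=0.874184. N=√(6·1·2·2)=4.898979
Admissible k: 0..1 (factorial args all ≥0)
  k=0: (−1)^1·4.8990/(2)·0.4856^3·0.8742^1 = -0.245188
  k=1: (−1)^2·4.8990/(2)·0.4856^1·0.8742^3 = +0.794618
d^2_{1,0}(2.1275) = -0.245188 +0.794618 = +0.549430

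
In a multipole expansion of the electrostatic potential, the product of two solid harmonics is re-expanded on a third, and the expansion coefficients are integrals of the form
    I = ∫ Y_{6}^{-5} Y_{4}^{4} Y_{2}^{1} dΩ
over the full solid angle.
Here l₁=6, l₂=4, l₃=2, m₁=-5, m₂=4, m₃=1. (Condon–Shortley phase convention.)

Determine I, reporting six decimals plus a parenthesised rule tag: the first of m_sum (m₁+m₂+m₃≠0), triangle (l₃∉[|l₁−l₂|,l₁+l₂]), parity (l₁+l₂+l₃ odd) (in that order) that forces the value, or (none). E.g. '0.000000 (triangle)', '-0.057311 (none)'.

-0.204295 (none)

m-sum 0 ✓  L=12 even ✓  2≤2≤10 ✓
Π(2lᵢ+1) = 13×9×5 = 585
triangle coeff Δ(6,4,2) = 1/6435
Σ_t [4,4]: t=4:+1/2304 = 1/2304
(3j)²=5/143 [(6 4 2; 0 0 0)], sign=+1
Σ_t [8,8]: t=8:+1/241920 = 1/241920
(3j)²=1/39 [(6 4 2; -5 4 1)], sign=-1
⇒ 4πI² = 75/143
I = (-1)√(75/143/(4π)) = -0.20429497
No selection rule forces the value: the integral is nonzero (none).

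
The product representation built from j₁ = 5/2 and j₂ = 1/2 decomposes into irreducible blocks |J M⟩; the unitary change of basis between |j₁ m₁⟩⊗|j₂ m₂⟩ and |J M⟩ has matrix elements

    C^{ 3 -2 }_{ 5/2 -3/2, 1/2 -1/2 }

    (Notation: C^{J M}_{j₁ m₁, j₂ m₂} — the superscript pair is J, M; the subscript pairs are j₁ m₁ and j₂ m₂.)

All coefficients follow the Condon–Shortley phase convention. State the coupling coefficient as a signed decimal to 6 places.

j₁+j₂−J=0  J+j₁−j₂=5  J−j₁+j₂=1  j₁+j₂+J+1=7
(j₁±m₁, j₂±m₂, J±M) = (1,4,0,1,1,5)
P² = 480
sum k=0..0:
  [0] +1/24 = 1/24
S = 1/24
C² = P²·S² = 5/6 ; C = +0.912871

+√(5/6) ≈ +0.912871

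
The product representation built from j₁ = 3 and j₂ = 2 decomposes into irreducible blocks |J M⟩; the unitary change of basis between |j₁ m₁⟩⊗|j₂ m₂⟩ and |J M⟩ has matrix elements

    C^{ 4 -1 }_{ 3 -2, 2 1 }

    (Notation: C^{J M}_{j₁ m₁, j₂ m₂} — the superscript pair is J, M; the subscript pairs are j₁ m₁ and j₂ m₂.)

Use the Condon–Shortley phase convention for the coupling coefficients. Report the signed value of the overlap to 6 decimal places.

−√(7/20) = -0.591608

triangle: 1!*5!*3!/10! = 720/3628800
(j±m)!: 1!*5!*3!*1!*3!*5! = 518400
prefactor² = (2J+1)*Δ*N² = 6480/7
  k=0: +1/(0!*1!*5!*3!*0!*0!) = 1/720
  k=1: −1/(1!*0!*4!*2!*1!*1!) = -1/48
Σ = -7/360  ⇒  CG² = 6480/7*(-7/360)² = 7/20
CG = −√(7/20) = -0.591608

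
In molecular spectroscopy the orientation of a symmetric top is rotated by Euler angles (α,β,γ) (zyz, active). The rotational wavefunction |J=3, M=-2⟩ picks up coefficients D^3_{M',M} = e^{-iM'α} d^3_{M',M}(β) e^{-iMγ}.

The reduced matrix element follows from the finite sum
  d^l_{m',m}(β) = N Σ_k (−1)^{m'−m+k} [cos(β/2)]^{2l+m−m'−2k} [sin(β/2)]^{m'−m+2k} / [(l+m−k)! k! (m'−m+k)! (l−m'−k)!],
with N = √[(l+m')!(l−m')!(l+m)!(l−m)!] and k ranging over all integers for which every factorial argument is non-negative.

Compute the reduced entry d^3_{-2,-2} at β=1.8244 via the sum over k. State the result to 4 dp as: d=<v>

d^3_{-2,-2}(β=1.8244) via the finite sum:
c=cos(1.824400/2)=0.612007, s=sin(1.824400/2)=0.790852; N=√[1·120·1·120]=120.000000
k∈{0,1} keeps every argument non-negative
  k=0: (−1)^0·120.0000/(120)·0.6120^6·0.7909^0 = +0.052546
  k=1: (−1)^1·120.0000/(24)·0.6120^4·0.7909^2 = -0.438720
d^3_{-2,-2}(1.8244) = +0.052546 -0.438720 = -0.386174

d=-0.3862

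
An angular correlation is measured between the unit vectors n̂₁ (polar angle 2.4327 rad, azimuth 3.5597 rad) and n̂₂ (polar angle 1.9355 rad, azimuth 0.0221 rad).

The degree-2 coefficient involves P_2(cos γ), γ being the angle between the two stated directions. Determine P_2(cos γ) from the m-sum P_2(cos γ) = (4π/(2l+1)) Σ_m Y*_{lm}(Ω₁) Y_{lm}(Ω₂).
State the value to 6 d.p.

-0.373532

Term-by-term m-sum for l=2 (normalisation 4π/5 = 2.513274):
  m=-2: Y*=(0.109724, 0.121484)  Y=(0.336805, -0.014896)  product (0.038765, 0.039282)
  m=-1: Y*=(0.348876, 0.155007)  Y=(-0.257361, 0.005689)  product (-0.090669, -0.037908)
  m=+0: Y*=(0.229801, -0.000000)  Y=(-0.195024, 0.000000)  product (-0.044817, 0.000000)
  m=+1: Y*=(-0.348876, 0.155007)  Y=(0.257361, 0.005689)  product (-0.090669, 0.037908)
  m=+2: Y*=(0.109724, -0.121484)  Y=(0.336805, 0.014896)  product (0.038765, -0.039282)
Accumulated sum (-0.148624, 0.000000); after 4π/(2l+1) scaling, (-0.373532, 0.000000) ⇒ P_2 = -0.373532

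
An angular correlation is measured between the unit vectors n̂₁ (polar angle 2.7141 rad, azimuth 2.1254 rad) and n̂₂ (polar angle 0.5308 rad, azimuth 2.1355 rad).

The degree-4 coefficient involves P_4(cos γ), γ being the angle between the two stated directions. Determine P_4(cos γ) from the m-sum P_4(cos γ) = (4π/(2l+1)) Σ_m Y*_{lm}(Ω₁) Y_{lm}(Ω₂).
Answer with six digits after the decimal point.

Addition theorem: P_4(cos γ) = (4π/9) Σ_m Y*_{lm}(Ω₁) Y_{lm}(Ω₂), m = −4…4:
  term(m=-4) = +0.000380-0.000015i   from Y*(Ω₁)=-0.007888+0.010427i, Y(Ω₂)=-0.018454-0.022450i
  term(m=-3) = -0.011361+0.000344i   from Y*(Ω₁)=-0.080819-0.007539i, Y(Ω₂)=+0.138969-0.017224i
  term(m=-2) = +0.099432-0.002009i   from Y*(Ω₁)=-0.122840-0.246949i, Y(Ω₂)=-0.154037+0.326018i
  term(m=-1) = -0.227445+0.002297i   from Y*(Ω₁)=+0.262878-0.424368i, Y(Ω₂)=-0.243848-0.384909i
  term(m=+0) = +0.001159+0.000000i   from Y*(Ω₁)=+0.228354-0.000000i, Y(Ω₂)=+0.005075+0.000000i
  term(m=+1) = -0.227445-0.002297i   from Y*(Ω₁)=-0.262878-0.424368i, Y(Ω₂)=+0.243848-0.384909i
  term(m=+2) = +0.099432+0.002009i   from Y*(Ω₁)=-0.122840+0.246949i, Y(Ω₂)=-0.154037-0.326018i
  term(m=+3) = -0.011361-0.000344i   from Y*(Ω₁)=+0.080819-0.007539i, Y(Ω₂)=-0.138969-0.017224i
  term(m=+4) = +0.000380+0.000015i   from Y*(Ω₁)=-0.007888-0.010427i, Y(Ω₂)=-0.018454+0.022450i
Total Σ_m = -0.276831+0.000000i. Multiply by 1.396263: -0.386529+0.000000i. P_4(cos γ) = -0.386529

-0.386529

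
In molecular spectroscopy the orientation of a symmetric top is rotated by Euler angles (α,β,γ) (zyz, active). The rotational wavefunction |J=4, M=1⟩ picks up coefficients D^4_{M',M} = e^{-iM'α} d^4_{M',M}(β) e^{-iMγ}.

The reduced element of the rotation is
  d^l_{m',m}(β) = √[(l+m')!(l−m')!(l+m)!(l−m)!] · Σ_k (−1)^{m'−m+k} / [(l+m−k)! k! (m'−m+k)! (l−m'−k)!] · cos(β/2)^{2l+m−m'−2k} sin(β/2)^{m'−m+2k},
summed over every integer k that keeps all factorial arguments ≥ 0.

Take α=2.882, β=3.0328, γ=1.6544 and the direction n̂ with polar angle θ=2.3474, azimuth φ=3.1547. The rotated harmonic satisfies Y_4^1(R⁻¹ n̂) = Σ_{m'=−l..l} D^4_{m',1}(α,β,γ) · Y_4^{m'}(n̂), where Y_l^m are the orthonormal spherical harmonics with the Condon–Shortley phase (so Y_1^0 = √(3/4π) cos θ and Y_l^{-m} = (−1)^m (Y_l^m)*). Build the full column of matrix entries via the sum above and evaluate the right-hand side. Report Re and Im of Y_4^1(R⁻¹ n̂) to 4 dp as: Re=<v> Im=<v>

Re=-0.1029 Im=-0.2501

Need the full column D^4_{m',1} for m'=−4..4 at α=2.8820, β=3.0328, γ=1.6544.
cos(β/2)=0.054370, sin(β/2)=0.998521
d^4_{-4,1}: single k=5 term ⇒ +0.001194;  D = -0.001076-0.000518i
d^4_{-3,1}: k∈[4..5] ⇒ +0.000115 -0.023255 = -0.023140;  D = -0.017573-0.015056i
d^4_{-2,1}: k∈[3..5] ⇒ +0.000007 -0.003384 +0.228293 = +0.224915;  D = -0.127514-0.185275i
d^4_{-1,1}: k∈[2..5] ⇒ +0.000000 -0.000261 +0.043949 -0.988228 = -0.944540;  D = -0.317836-0.889458i
d^4_{0,1}: k∈[1..4] ⇒ +0.000000 -0.000013 +0.004281 -0.240641 = -0.236373;  D = +0.019739+0.235548i
d^4_{1,1}: k∈[0..3] ⇒ +0.000000 -0.000000 +0.000261 -0.029299 = -0.029039;  D = +0.005084-0.028590i
d^4_{2,1}: k∈[0..2] ⇒ -0.000000 +0.000010 -0.002256 = -0.002246;  D = -0.000948+0.002036i
d^4_{3,1}: k∈[0..1] ⇒ +0.000000 -0.000115 = -0.000115;  D = +0.000073-0.000088i
d^4_{4,1}: single k=0 term ⇒ -0.000004;  D = -0.000003+0.000002i
Y_4^{m'}(θ=2.3474,φ=3.1547) and Σ D·Y over m':
  (-0.0011-0.0005i)·(+0.1144-0.0060i)  (-0.0176-0.0151i)·(+0.3181-0.0125i)  (-0.1275-0.1853i)·(+0.4149-0.0109i)  (-0.3178-0.8895i)·(+0.1037-0.0014i)  (+0.0197+0.2355i)·(-0.3482+0.0000i)  (+0.0051-0.0286i)·(-0.1037-0.0014i)  (-0.0009+0.0020i)·(+0.4149+0.0109i)  (+0.0001-0.0001i)·(-0.3181-0.0125i)  (-0.0000+0.0000i)·(+0.1144+0.0060i)
Y_4^1(R⁻¹ n̂) = -0.102867-0.250087i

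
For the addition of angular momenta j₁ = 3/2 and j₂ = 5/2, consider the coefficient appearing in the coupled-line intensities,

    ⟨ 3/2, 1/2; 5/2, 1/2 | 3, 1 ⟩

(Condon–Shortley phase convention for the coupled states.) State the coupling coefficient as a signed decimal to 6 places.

+0.129099  (= +√(1/60))

triangle: 1!·2!·4!/8! = 48/40320
(j±m)!: 2!·1!·3!·2!·4!·2! = 1152
prefactor² = (2J+1)·Δ·N² = 48/5
  k=0: +1/(0!·1!·1!·3!·1!·1!) = 1/6
  k=1: −1/(1!·0!·0!·2!·2!·2!) = -1/8
Σ = 1/24  ⇒  CG² = 48/5·(1/24)² = 1/60
CG = +√(1/60) = +0.129099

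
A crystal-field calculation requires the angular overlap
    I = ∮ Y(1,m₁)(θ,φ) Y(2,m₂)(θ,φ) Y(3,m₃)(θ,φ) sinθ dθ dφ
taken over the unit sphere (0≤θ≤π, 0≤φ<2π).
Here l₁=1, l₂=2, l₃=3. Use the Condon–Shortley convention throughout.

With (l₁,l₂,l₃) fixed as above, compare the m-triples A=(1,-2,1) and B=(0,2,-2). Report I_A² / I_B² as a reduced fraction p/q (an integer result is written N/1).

Shared (l₁,l₂,l₃)=(1,2,3): N and (l;000)² cancel in I_A²/I_B².
A: Δ = 0!·2!·4!/7! = 1/105; Racah Σ t=0..0: t=0:+1/48 = 1/48; ⇒ 3j(1 2 3; 1 -2 1)² = 1/105, sgn +1
B: Δ = 0!·2!·4!/7! = 1/105; Racah Σ t=0..0: t=0:+1/24 = 1/24; ⇒ 3j(1 2 3; 0 2 -2)² = 1/21, sgn -1
I_A²/I_B² = (1/105)/(1/21) = 1/5

1/5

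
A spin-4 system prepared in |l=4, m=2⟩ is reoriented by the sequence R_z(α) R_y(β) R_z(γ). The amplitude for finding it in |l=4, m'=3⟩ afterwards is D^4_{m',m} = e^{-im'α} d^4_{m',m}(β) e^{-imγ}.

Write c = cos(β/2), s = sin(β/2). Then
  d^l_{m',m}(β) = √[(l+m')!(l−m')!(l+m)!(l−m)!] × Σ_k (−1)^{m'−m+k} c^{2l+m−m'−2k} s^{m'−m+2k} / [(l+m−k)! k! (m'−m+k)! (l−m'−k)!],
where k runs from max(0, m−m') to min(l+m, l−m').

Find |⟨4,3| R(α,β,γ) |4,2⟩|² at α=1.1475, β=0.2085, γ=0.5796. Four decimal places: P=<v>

P=0.1314

Split into d^4_{3,2}(β=0.2085) × two z-phases.
c=cos(0.208500/2)=0.994571, s=sin(0.208500/2)=0.104061; N=√[5040·1·720·2]=2693.993318
k∈{0,1} keeps every argument non-negative
  k=0: (−1)^1·2693.9933/(720)·0.9946^7·0.1041^1 = -0.374803
  k=1: (−1)^2·2693.9933/(240)·0.9946^5·0.1041^3 = +0.012309
d^4_{3,2}(0.2085) = -0.374803 +0.012309 = -0.362494
|D^4_{3,2}|² = |d^4_{3,2}(β)|² = (-0.362494)² = 0.131402 (the z-rotation phases have unit modulus)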